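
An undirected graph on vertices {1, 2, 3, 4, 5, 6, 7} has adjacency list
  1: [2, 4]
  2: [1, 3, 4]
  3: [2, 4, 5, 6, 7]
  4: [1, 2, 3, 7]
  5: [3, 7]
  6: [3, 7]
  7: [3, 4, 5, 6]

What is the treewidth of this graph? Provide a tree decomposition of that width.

Every bag has size at most 3, so the width is 3 − 1 = 2 and tw(G) ≤ 2. Conversely, {1, 2, 4} is a clique of size 3, and the vertices of any clique must share a bag in every tree decomposition; so some bag has ≥ 3 vertices and tw(G) ≥ 2. The upper and lower bounds meet at 2, so that is the treewidth.

Treewidth 2.
Bags: B1 = {1, 2, 4}  B2 = {2, 3, 4}  B3 = {3, 4, 7}  B4 = {3, 5, 7}  B5 = {3, 6, 7}
Tree: B1–B2, B2–B3, B3–B4, B4–B5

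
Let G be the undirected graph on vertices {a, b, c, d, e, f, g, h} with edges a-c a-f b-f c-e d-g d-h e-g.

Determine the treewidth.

1

A width-1 tree decomposition is:
Bags: B1 = {b, f}  B2 = {a, f}  B3 = {a, c}  B4 = {c, e}  B5 = {e, g}  B6 = {d, g}  B7 = {d, h}
Tree: B1–B2, B2–B3, B3–B4, B4–B5, B5–B6, B6–B7
Every bag has size at most 2, so the width is 2 − 1 = 1 and tw(G) ≤ 1. G has an edge, so its treewidth is at least 1. Therefore the treewidth is 1.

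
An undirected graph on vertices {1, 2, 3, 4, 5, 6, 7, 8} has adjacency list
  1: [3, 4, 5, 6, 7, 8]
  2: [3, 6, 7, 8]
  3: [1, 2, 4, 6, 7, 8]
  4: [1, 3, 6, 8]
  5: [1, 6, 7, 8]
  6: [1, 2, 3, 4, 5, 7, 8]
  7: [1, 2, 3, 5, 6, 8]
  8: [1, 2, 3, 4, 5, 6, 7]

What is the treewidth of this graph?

A width-4 tree decomposition is:
Bags: B1 = {1, 5, 6, 7, 8}  B2 = {1, 3, 6, 7, 8}  B3 = {2, 3, 6, 7, 8}  B4 = {1, 3, 4, 6, 8}
Tree: B1–B2, B2–B3, B2–B4
Each bag holds 5 vertices, so the decomposition has width 4, which upper-bounds the treewidth. For the lower bound, the 5 vertices {1, 3, 4, 6, 8} are pairwise adjacent, and any tree decomposition puts a clique entirely inside one bag — forcing width ≥ 4. Combining the bounds, tw(G) = 4.

4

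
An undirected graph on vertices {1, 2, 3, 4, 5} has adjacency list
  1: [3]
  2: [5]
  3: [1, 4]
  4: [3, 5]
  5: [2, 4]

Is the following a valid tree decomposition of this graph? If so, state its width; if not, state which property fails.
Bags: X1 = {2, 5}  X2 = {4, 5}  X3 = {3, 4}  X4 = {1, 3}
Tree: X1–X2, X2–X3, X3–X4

Yes; width 1.

Every vertex of G appears in some bag (union = {1, 2, 3, 4, 5}); every edge is covered by a bag; and for each vertex v the set of bags containing v is connected in the bag tree. The decomposition is therefore valid. The largest bag has 2 vertices, so the width is 1.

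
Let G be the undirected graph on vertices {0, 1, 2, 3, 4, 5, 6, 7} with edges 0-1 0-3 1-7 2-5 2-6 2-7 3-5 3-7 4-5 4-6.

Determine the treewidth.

A width-2 tree decomposition is:
Bags: B1 = {2, 4, 6}  B2 = {2, 4, 5}  B3 = {2, 5, 7}  B4 = {3, 5, 7}  B5 = {1, 3, 7}  B6 = {0, 1, 3}
Tree: B1–B2, B2–B3, B3–B4, B4–B5, B5–B6
The largest bag has 3 vertices, giving width 2; this decomposition certifies tw(G) ≤ 2. Since 6–4–5–2–6 is a cycle in G, G is not acyclic. Forests are exactly the graphs of treewidth ≤ 1, so tw(G) ≥ 2. Therefore the treewidth is 2.

2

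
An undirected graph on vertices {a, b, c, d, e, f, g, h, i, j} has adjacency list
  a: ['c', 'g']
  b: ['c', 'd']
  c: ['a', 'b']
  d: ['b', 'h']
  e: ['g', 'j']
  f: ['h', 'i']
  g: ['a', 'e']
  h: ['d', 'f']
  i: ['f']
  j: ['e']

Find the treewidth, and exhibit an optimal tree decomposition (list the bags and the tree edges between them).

Treewidth 1.
One optimal decomposition is:
Bags: B1 = {e, j}  B2 = {e, g}  B3 = {a, g}  B4 = {a, c}  B5 = {b, c}  B6 = {b, d}  B7 = {d, h}  B8 = {f, h}  B9 = {f, i}
Tree: B1–B2, B2–B3, B3–B4, B4–B5, B5–B6, B6–B7, B7–B8, B8–B9

Every bag has size at most 2, so the width is 2 − 1 = 1 and tw(G) ≤ 1. G has an edge, so its treewidth is at least 1. Therefore the treewidth is 1.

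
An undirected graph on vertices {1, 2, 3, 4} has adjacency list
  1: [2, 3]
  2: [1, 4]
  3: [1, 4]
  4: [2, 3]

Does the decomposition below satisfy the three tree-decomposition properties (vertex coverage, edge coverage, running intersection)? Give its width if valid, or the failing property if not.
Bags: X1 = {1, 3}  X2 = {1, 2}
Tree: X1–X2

A tree decomposition must satisfy three properties: every vertex lies in some bag; for every edge, both endpoints lie together in some bag; and for every vertex, the bags containing it form a connected subtree. Here vertex 4 appears in no bag, so the decomposition is invalid.

No — vertex 4 appears in no bag.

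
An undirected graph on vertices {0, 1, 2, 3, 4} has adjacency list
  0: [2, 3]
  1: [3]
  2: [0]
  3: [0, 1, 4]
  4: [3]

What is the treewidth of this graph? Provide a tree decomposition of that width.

The largest bag has 2 vertices, giving width 1; this decomposition certifies tw(G) ≤ 1. G has an edge, so its treewidth is at least 1. Therefore the treewidth is 1.

Treewidth 1.
One such decomposition:
Bags: B1 = {0, 2}  B2 = {0, 3}  B3 = {1, 3}  B4 = {3, 4}
Tree: B1–B2, B2–B3, B3–B4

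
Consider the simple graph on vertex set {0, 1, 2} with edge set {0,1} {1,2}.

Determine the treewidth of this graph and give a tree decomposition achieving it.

Every bag has size at most 2, so the width is 2 − 1 = 1 and tw(G) ≤ 1. G has an edge, so its treewidth is at least 1. The upper and lower bounds meet at 1, so that is the treewidth.

Treewidth 1.
Bags: B1 = {1, 2}  B2 = {0, 1}
Tree: B1–B2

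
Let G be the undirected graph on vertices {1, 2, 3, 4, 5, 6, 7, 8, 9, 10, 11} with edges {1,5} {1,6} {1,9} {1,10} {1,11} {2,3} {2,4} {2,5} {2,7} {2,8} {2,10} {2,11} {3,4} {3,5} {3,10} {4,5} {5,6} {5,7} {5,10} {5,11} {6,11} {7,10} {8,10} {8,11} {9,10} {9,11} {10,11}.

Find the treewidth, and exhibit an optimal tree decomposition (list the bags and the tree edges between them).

The largest bag has 4 vertices, giving width 3; this decomposition certifies tw(G) ≤ 3. Conversely, {2, 8, 10, 11} is a clique of size 4, and the vertices of any clique must share a bag in every tree decomposition; so some bag has ≥ 4 vertices and tw(G) ≥ 3. Hence tw(G) = 3 exactly.

Treewidth 3.
One optimal decomposition is:
Bags: B1 = {2, 3, 5, 10}  B2 = {2, 5, 10, 11}  B3 = {2, 8, 10, 11}  B4 = {1, 5, 10, 11}  B5 = {2, 5, 7, 10}  B6 = {1, 9, 10, 11}  B7 = {1, 5, 6, 11}  B8 = {2, 3, 4, 5}
Tree: B1–B2, B2–B3, B2–B4, B2–B5, B4–B6, B4–B7, B1–B8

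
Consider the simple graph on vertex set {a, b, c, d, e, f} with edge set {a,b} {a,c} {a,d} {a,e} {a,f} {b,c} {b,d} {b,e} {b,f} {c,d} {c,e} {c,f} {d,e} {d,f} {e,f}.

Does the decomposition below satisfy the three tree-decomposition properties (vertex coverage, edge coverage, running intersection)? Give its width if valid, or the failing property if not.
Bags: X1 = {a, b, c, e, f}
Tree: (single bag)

A tree decomposition must satisfy three properties: every vertex lies in some bag; for every edge, both endpoints lie together in some bag; and for every vertex, the bags containing it form a connected subtree. Here vertex d appears in no bag, so the decomposition is invalid.

No — vertex d appears in no bag.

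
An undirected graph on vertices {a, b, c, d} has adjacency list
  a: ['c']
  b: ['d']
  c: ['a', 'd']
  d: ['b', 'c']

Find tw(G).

A width-1 tree decomposition is:
Bags: B1 = {a, c}  B2 = {c, d}  B3 = {b, d}
Tree: B1–B2, B2–B3
Every bag has size at most 2, so the width is 2 − 1 = 1 and tw(G) ≤ 1. Since G has at least one edge (e.g. a–c), it is not an edgeless graph, so tw(G) ≥ 1. Therefore the treewidth is 1.

1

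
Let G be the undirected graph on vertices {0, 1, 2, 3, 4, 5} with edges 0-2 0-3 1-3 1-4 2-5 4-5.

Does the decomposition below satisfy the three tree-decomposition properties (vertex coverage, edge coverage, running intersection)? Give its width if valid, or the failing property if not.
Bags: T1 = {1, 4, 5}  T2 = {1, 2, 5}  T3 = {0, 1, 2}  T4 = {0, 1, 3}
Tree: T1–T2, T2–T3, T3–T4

Yes; width 2.

Vertex coverage: the bags together contain {0, 1, 2, 3, 4, 5}, the full vertex set. Edge coverage: each edge of G has both endpoints in at least one bag. Running intersection: for every vertex, the bags containing it form a connected subtree. All three properties hold, so this is a valid tree decomposition of width max|bag| − 1 = 2, and hence tw(G) ≤ 2.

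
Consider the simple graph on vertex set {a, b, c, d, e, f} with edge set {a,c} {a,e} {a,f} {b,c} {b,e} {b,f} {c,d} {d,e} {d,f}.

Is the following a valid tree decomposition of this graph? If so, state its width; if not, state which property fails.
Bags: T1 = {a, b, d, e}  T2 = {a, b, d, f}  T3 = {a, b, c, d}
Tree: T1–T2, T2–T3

Yes; width 3.

Every vertex of G appears in some bag (union = {a, b, c, d, e, f}); every edge is covered by a bag; and for each vertex v the set of bags containing v is connected in the bag tree. The decomposition is therefore valid. The largest bag has 4 vertices, so the width is 3.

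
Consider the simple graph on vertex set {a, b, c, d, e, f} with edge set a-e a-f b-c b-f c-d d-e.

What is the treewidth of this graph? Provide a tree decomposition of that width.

The largest bag has 3 vertices, giving width 2; this decomposition certifies tw(G) ≤ 2. The edges b–c–d–e–a–f–b form a cycle, so G is not a tree and its treewidth is at least 2. The upper and lower bounds meet at 2, so that is the treewidth.

Treewidth 2.
One optimal decomposition is:
Bags: B1 = {b, c, d}  B2 = {b, d, e}  B3 = {a, b, e}  B4 = {a, b, f}
Tree: B1–B2, B2–B3, B3–B4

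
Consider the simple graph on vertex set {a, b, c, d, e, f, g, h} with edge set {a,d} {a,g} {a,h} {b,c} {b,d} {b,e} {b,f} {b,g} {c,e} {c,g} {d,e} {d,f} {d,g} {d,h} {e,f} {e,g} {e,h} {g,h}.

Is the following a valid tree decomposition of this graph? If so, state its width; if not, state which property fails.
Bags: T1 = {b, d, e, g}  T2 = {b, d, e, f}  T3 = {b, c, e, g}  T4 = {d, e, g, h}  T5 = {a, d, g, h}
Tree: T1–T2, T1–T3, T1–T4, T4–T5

Checking the three conditions: (i) the bags cover all of {a, b, c, d, e, f, g, h}; (ii) for each edge, some bag contains both endpoints; (iii) the bags containing any fixed vertex form a subtree. All hold, so the decomposition is valid with width 4 − 1 = 3.

Yes; width 3.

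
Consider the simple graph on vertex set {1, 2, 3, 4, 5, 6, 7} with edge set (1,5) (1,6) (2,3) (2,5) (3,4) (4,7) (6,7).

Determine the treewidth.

2

A width-2 tree decomposition is:
Bags: B1 = {2, 3, 4}  B2 = {2, 4, 5}  B3 = {1, 4, 5}  B4 = {1, 4, 6}  B5 = {4, 6, 7}
Tree: B1–B2, B2–B3, B3–B4, B4–B5
Each bag holds 3 vertices, so the decomposition has width 2, which upper-bounds the treewidth. For the lower bound, G contains the cycle 4–3–2–5–1–6–7–4, so G is not a forest; only forests have treewidth ≤ 1, hence tw(G) ≥ 2. Therefore the treewidth is 2.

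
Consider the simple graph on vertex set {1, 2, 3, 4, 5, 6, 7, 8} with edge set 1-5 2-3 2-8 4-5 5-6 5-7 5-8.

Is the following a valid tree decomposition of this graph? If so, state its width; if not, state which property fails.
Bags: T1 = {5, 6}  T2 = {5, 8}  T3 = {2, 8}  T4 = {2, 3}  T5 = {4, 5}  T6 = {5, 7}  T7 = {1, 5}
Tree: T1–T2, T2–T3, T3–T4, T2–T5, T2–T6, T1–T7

Yes; width 1.

Every vertex of G appears in some bag (union = {1, 2, 3, 4, 5, 6, 7, 8}); every edge is covered by a bag; and for each vertex v the set of bags containing v is connected in the bag tree. The decomposition is therefore valid. The largest bag has 2 vertices, so the width is 1.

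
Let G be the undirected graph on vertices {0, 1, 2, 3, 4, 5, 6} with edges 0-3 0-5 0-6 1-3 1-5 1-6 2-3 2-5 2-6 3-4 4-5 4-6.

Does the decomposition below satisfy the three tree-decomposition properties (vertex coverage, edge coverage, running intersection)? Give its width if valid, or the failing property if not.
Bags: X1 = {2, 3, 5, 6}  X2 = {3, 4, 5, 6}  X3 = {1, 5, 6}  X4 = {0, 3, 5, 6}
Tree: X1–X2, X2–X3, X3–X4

A tree decomposition must satisfy three properties: every vertex lies in some bag; for every edge, both endpoints lie together in some bag; and for every vertex, the bags containing it form a connected subtree. Here edge (3,1) lies in no bag, so the decomposition is invalid.

No — edge (3,1) lies in no bag.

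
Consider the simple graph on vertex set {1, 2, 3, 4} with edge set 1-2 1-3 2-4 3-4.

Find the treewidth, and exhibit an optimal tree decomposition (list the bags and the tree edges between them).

Treewidth 2.
One optimal decomposition is:
Bags: B1 = {1, 3, 4}  B2 = {1, 2, 4}
Tree: B1–B2

Each bag holds 3 vertices, so the decomposition has width 2, which upper-bounds the treewidth. For the lower bound, G contains the cycle 4–3–1–2–4, so G is not a forest; only forests have treewidth ≤ 1, hence tw(G) ≥ 2. Hence tw(G) = 2 exactly.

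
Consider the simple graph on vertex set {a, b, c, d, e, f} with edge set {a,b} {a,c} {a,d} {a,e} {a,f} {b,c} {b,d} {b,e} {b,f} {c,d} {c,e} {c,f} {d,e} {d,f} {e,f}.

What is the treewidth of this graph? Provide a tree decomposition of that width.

With just one bag of size 6, the width is 6 − 1 = 5, so tw(G) ≤ 5. Conversely, {a, b, c, d, e, f} is a clique of size 6, and the vertices of any clique must share a bag in every tree decomposition; so some bag has ≥ 6 vertices and tw(G) ≥ 5. Therefore the treewidth is 5.

Treewidth 5.
One such decomposition:
Bags: B1 = {a, b, c, d, e, f}
Tree: (single bag)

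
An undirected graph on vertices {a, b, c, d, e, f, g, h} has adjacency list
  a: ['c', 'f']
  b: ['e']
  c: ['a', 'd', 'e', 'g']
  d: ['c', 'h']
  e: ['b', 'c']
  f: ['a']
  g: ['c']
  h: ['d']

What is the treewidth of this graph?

A width-1 tree decomposition is:
Bags: B1 = {c, g}  B2 = {c, d}  B3 = {a, c}  B4 = {d, h}  B5 = {a, f}  B6 = {c, e}  B7 = {b, e}
Tree: B1–B2, B2–B3, B2–B4, B3–B5, B2–B6, B6–B7
Every bag has size at most 2, so the width is 2 − 1 = 1 and tw(G) ≤ 1. Since G has at least one edge (e.g. c–g), it is not an edgeless graph, so tw(G) ≥ 1. Hence tw(G) = 1 exactly.

1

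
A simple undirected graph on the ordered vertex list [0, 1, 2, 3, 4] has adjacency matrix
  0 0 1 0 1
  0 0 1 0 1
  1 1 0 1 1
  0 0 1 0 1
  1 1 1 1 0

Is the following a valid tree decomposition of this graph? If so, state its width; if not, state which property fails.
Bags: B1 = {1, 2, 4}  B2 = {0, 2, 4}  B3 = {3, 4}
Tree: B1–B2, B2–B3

A tree decomposition must satisfy three properties: every vertex lies in some bag; for every edge, both endpoints lie together in some bag; and for every vertex, the bags containing it form a connected subtree. Here edge (2,3) lies in no bag, so the decomposition is invalid.

No — edge (2,3) lies in no bag.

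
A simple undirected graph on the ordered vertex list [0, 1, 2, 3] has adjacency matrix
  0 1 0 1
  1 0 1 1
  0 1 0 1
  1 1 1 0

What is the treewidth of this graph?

2

A width-2 tree decomposition is:
Bags: B1 = {0, 1, 3}  B2 = {1, 2, 3}
Tree: B1–B2
Each bag holds 3 vertices, so the decomposition has width 2, which upper-bounds the treewidth. For the lower bound, the 3 vertices {0, 1, 3} are pairwise adjacent, and any tree decomposition puts a clique entirely inside one bag — forcing width ≥ 2. Hence tw(G) = 2 exactly.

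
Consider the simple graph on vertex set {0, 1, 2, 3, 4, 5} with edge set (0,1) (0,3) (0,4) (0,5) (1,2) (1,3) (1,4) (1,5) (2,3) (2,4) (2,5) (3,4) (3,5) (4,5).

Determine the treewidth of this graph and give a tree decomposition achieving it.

Treewidth 4.
One such decomposition:
Bags: B1 = {0, 1, 3, 4, 5}  B2 = {1, 2, 3, 4, 5}
Tree: B1–B2

The largest bag has 5 vertices, giving width 4; this decomposition certifies tw(G) ≤ 4. Conversely, {0, 1, 3, 4, 5} is a clique of size 5, and the vertices of any clique must share a bag in every tree decomposition; so some bag has ≥ 5 vertices and tw(G) ≥ 4. Hence tw(G) = 4 exactly.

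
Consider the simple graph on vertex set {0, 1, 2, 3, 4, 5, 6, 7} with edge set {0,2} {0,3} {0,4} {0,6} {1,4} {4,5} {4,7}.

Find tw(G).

A width-1 tree decomposition is:
Bags: B1 = {0, 2}  B2 = {0, 4}  B3 = {4, 7}  B4 = {1, 4}  B5 = {4, 5}  B6 = {0, 3}  B7 = {0, 6}
Tree: B1–B2, B2–B3, B3–B4, B4–B5, B1–B6, B2–B7
The largest bag has 2 vertices, giving width 1; this decomposition certifies tw(G) ≤ 1. Since G has at least one edge (e.g. 0–2), it is not an edgeless graph, so tw(G) ≥ 1. Combining the bounds, tw(G) = 1.

1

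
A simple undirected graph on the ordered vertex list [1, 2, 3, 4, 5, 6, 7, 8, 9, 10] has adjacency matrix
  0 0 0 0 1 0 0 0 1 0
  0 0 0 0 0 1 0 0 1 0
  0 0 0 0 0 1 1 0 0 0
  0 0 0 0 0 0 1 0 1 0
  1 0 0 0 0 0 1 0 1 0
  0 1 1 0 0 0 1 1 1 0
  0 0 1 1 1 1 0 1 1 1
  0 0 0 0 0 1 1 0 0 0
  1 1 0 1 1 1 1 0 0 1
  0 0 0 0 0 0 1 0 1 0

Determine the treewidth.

2

A width-2 tree decomposition is:
Bags: B1 = {6, 7, 9}  B2 = {2, 6, 9}  B3 = {7, 9, 10}  B4 = {5, 7, 9}  B5 = {1, 5, 9}  B6 = {6, 7, 8}  B7 = {3, 6, 7}  B8 = {4, 7, 9}
Tree: B1–B2, B1–B3, B1–B4, B4–B5, B1–B6, B1–B7, B3–B8
Every bag has size at most 3, so the width is 3 − 1 = 2 and tw(G) ≤ 2. For the lower bound, the 3 vertices {1, 5, 9} are pairwise adjacent, and any tree decomposition puts a clique entirely inside one bag — forcing width ≥ 2. The upper and lower bounds meet at 2, so that is the treewidth.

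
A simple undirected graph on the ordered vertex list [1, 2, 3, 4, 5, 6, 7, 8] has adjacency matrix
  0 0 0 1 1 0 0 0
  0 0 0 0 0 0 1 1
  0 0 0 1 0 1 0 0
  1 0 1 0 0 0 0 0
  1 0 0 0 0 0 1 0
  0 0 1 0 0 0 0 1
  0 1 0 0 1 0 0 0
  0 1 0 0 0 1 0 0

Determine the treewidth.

A width-2 tree decomposition is:
Bags: B1 = {1, 5, 7}  B2 = {1, 4, 7}  B3 = {3, 4, 7}  B4 = {3, 6, 7}  B5 = {6, 7, 8}  B6 = {2, 7, 8}
Tree: B1–B2, B2–B3, B3–B4, B4–B5, B5–B6
The largest bag has 3 vertices, giving width 2; this decomposition certifies tw(G) ≤ 2. For the lower bound, G contains the cycle 7–5–1–4–3–6–8–2–7, so G is not a forest; only forests have treewidth ≤ 1, hence tw(G) ≥ 2. The upper and lower bounds meet at 2, so that is the treewidth.

2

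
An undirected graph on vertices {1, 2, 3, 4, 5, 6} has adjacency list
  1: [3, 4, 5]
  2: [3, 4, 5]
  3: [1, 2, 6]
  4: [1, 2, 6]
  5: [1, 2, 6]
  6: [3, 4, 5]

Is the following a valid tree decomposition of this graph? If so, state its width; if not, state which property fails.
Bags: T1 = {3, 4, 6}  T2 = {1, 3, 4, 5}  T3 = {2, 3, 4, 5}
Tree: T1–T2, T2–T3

No — edge (5,6) lies in no bag.

A tree decomposition must satisfy three properties: every vertex lies in some bag; for every edge, both endpoints lie together in some bag; and for every vertex, the bags containing it form a connected subtree. Here edge (5,6) lies in no bag, so the decomposition is invalid.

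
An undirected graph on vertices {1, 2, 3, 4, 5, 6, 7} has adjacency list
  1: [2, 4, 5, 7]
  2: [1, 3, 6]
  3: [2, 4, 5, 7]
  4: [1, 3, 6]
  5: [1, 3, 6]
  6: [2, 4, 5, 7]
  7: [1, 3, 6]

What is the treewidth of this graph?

A width-3 tree decomposition is:
Bags: B1 = {1, 3, 4, 6}  B2 = {1, 2, 3, 6}  B3 = {1, 3, 6, 7}  B4 = {1, 3, 5, 6}
Tree: B1–B2, B2–B3, B3–B4
Each bag holds 4 vertices, so the decomposition has width 3, which upper-bounds the treewidth. For the lower bound: the 4 vertex sets {3,4}, {2,6}, {1}, {7} are disjoint, each induces a connected subgraph, and every pair is joined by at least one edge of G. Contracting each set to a single vertex therefore yields K_{4} as a minor, and since treewidth is minor-monotone, tw(G) ≥ tw(K_{4}) = 3. Hence tw(G) = 3 exactly.

3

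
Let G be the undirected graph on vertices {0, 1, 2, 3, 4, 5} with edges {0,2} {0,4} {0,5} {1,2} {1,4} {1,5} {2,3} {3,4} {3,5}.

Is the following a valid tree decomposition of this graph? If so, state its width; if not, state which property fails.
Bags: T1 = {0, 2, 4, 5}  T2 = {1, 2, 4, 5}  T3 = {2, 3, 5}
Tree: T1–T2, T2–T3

A tree decomposition must satisfy three properties: every vertex lies in some bag; for every edge, both endpoints lie together in some bag; and for every vertex, the bags containing it form a connected subtree. Here edge (4,3) lies in no bag, so the decomposition is invalid.

No — edge (4,3) lies in no bag.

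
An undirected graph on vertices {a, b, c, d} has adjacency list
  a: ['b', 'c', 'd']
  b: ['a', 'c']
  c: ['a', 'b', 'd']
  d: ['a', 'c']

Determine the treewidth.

2

A width-2 tree decomposition is:
Bags: B1 = {a, c, d}  B2 = {a, b, c}
Tree: B1–B2
Every bag has size at most 3, so the width is 3 − 1 = 2 and tw(G) ≤ 2. Conversely, {a, c, d} is a clique of size 3, and the vertices of any clique must share a bag in every tree decomposition; so some bag has ≥ 3 vertices and tw(G) ≥ 2. Therefore the treewidth is 2.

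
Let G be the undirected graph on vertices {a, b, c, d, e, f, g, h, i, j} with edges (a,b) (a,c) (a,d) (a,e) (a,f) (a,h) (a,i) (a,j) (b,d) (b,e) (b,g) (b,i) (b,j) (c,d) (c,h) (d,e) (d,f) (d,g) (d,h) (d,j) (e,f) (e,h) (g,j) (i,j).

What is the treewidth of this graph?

A width-3 tree decomposition is:
Bags: B1 = {a, b, d, e}  B2 = {a, d, e, h}  B3 = {a, b, d, j}  B4 = {b, d, g, j}  B5 = {a, c, d, h}  B6 = {a, d, e, f}  B7 = {a, b, i, j}
Tree: B1–B2, B1–B3, B3–B4, B2–B5, B1–B6, B3–B7
Each bag holds 4 vertices, so the decomposition has width 3, which upper-bounds the treewidth. Conversely, {b, d, g, j} is a clique of size 4, and the vertices of any clique must share a bag in every tree decomposition; so some bag has ≥ 4 vertices and tw(G) ≥ 3. Combining the bounds, tw(G) = 3.

3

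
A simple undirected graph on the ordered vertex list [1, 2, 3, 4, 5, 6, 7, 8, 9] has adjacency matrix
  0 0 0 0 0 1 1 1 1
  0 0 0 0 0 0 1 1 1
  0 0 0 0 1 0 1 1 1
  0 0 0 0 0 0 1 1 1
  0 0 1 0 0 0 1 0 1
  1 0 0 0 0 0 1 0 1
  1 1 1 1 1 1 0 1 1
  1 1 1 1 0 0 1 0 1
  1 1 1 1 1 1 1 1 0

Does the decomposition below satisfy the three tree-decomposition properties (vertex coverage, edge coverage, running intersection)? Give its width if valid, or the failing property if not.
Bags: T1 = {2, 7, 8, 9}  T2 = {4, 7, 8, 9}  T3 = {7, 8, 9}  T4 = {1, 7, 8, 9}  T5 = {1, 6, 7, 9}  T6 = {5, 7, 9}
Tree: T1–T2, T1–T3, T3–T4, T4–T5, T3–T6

No — vertex 3 appears in no bag.

A tree decomposition must satisfy three properties: every vertex lies in some bag; for every edge, both endpoints lie together in some bag; and for every vertex, the bags containing it form a connected subtree. Here vertex 3 appears in no bag, so the decomposition is invalid.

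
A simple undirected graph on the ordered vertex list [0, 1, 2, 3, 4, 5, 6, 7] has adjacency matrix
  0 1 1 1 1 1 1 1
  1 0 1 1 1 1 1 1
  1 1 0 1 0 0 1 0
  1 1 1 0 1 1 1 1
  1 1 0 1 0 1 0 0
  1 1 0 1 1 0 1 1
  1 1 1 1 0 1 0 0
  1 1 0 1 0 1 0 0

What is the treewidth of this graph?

4

A width-4 tree decomposition is:
Bags: B1 = {0, 1, 3, 5, 7}  B2 = {0, 1, 3, 5, 6}  B3 = {0, 1, 3, 4, 5}  B4 = {0, 1, 2, 3, 6}
Tree: B1–B2, B1–B3, B2–B4
Each bag holds 5 vertices, so the decomposition has width 4, which upper-bounds the treewidth. For the lower bound, the 5 vertices {0, 1, 2, 3, 6} are pairwise adjacent, and any tree decomposition puts a clique entirely inside one bag — forcing width ≥ 4. The upper and lower bounds meet at 4, so that is the treewidth.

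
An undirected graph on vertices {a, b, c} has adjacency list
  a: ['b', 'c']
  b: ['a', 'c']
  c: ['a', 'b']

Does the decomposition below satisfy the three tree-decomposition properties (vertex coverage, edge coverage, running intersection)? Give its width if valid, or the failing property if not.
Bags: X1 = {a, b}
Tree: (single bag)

No — vertex c appears in no bag.

A tree decomposition must satisfy three properties: every vertex lies in some bag; for every edge, both endpoints lie together in some bag; and for every vertex, the bags containing it form a connected subtree. Here vertex c appears in no bag, so the decomposition is invalid.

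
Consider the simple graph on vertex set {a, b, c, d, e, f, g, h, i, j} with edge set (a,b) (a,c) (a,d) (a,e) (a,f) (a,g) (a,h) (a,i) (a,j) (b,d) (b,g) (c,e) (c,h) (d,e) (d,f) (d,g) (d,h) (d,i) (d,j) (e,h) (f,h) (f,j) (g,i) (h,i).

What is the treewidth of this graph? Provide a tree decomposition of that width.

The largest bag has 4 vertices, giving width 3; this decomposition certifies tw(G) ≤ 3. Conversely, {a, b, d, g} is a clique of size 4, and the vertices of any clique must share a bag in every tree decomposition; so some bag has ≥ 4 vertices and tw(G) ≥ 3. The upper and lower bounds meet at 3, so that is the treewidth.

Treewidth 3.
One such decomposition:
Bags: B1 = {a, d, h, i}  B2 = {a, d, f, h}  B3 = {a, d, g, i}  B4 = {a, b, d, g}  B5 = {a, d, e, h}  B6 = {a, d, f, j}  B7 = {a, c, e, h}
Tree: B1–B2, B1–B3, B3–B4, B2–B5, B2–B6, B5–B7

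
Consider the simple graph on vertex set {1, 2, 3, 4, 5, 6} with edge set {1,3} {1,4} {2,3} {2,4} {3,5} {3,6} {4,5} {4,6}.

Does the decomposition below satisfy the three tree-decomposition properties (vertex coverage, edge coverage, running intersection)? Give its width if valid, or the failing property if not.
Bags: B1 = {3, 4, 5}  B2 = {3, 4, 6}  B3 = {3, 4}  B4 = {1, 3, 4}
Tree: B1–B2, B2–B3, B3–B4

A tree decomposition must satisfy three properties: every vertex lies in some bag; for every edge, both endpoints lie together in some bag; and for every vertex, the bags containing it form a connected subtree. Here vertex 2 appears in no bag, so the decomposition is invalid.

No — vertex 2 appears in no bag.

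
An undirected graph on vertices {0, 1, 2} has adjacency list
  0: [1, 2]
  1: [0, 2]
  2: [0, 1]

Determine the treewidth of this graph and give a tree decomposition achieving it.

A single bag containing all 3 vertices is trivially a valid decomposition of width 2. For the lower bound, the 3 vertices {0, 1, 2} are pairwise adjacent, and any tree decomposition puts a clique entirely inside one bag — forcing width ≥ 2. The upper and lower bounds meet at 2, so that is the treewidth.

Treewidth 2.
Bags: B1 = {0, 1, 2}
Tree: (single bag)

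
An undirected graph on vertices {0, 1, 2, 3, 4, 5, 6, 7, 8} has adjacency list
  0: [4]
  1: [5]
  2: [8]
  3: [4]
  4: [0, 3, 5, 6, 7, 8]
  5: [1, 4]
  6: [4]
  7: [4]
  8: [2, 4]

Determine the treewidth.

1

A width-1 tree decomposition is:
Bags: B1 = {1, 5}  B2 = {4, 5}  B3 = {4, 8}  B4 = {4, 7}  B5 = {4, 6}  B6 = {3, 4}  B7 = {2, 8}  B8 = {0, 4}
Tree: B1–B2, B2–B3, B3–B4, B4–B5, B2–B6, B3–B7, B6–B8
The largest bag has 2 vertices, giving width 1; this decomposition certifies tw(G) ≤ 1. Any graph with an edge has treewidth ≥ 1, and G has the edge 1–5. Combining the bounds, tw(G) = 1.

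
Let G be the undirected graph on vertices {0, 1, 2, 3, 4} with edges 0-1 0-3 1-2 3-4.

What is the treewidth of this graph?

1

A width-1 tree decomposition is:
Bags: B1 = {1, 2}  B2 = {0, 1}  B3 = {0, 3}  B4 = {3, 4}
Tree: B1–B2, B2–B3, B3–B4
Every bag has size at most 2, so the width is 2 − 1 = 1 and tw(G) ≤ 1. G has an edge, so its treewidth is at least 1. The upper and lower bounds meet at 1, so that is the treewidth.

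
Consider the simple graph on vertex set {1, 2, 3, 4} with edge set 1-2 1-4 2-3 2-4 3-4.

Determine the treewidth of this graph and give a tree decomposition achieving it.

Treewidth 2.
One such decomposition:
Bags: B1 = {2, 3, 4}  B2 = {1, 2, 4}
Tree: B1–B2

Each bag holds 3 vertices, so the decomposition has width 2, which upper-bounds the treewidth. Conversely, {1, 2, 4} is a clique of size 3, and the vertices of any clique must share a bag in every tree decomposition; so some bag has ≥ 3 vertices and tw(G) ≥ 2. The upper and lower bounds meet at 2, so that is the treewidth.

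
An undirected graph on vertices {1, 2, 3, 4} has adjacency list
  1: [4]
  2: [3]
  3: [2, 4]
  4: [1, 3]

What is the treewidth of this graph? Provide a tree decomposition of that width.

Treewidth 1.
One such decomposition:
Bags: B1 = {1, 4}  B2 = {3, 4}  B3 = {2, 3}
Tree: B1–B2, B2–B3

Every bag has size at most 2, so the width is 2 − 1 = 1 and tw(G) ≤ 1. G has an edge, so its treewidth is at least 1. Combining the bounds, tw(G) = 1.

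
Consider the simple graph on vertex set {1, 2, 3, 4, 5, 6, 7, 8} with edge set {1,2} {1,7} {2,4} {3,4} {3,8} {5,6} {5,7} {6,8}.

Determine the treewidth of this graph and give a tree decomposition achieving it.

Treewidth 2.
Bags: B1 = {1, 5, 7}  B2 = {1, 5, 6}  B3 = {1, 6, 8}  B4 = {1, 3, 8}  B5 = {1, 3, 4}  B6 = {1, 2, 4}
Tree: B1–B2, B2–B3, B3–B4, B4–B5, B5–B6

The largest bag has 3 vertices, giving width 2; this decomposition certifies tw(G) ≤ 2. The edges 1–7–5–6–8–3–4–2–1 form a cycle, so G is not a tree and its treewidth is at least 2. Combining the bounds, tw(G) = 2.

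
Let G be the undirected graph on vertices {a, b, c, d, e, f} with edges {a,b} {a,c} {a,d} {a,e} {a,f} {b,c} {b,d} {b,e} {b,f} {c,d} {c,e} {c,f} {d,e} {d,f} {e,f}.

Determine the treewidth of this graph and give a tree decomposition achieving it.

Treewidth 5.
One such decomposition:
Bags: B1 = {a, b, c, d, e, f}
Tree: (single bag)

With just one bag of size 6, the width is 6 − 1 = 5, so tw(G) ≤ 5. For the lower bound, the 6 vertices {a, b, c, d, e, f} are pairwise adjacent, and any tree decomposition puts a clique entirely inside one bag — forcing width ≥ 5. The upper and lower bounds meet at 5, so that is the treewidth.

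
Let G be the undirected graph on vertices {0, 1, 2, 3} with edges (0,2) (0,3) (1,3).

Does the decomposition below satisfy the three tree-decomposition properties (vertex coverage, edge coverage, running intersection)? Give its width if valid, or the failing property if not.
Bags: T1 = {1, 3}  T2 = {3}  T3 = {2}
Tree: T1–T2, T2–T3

A tree decomposition must satisfy three properties: every vertex lies in some bag; for every edge, both endpoints lie together in some bag; and for every vertex, the bags containing it form a connected subtree. Here vertex 0 appears in no bag, so the decomposition is invalid.

No — vertex 0 appears in no bag.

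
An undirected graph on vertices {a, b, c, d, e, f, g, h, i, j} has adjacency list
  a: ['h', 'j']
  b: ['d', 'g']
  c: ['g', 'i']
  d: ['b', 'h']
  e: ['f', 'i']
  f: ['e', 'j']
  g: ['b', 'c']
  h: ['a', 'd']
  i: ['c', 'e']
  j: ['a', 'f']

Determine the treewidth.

2

A width-2 tree decomposition is:
Bags: B1 = {b, d, g}  B2 = {c, d, g}  B3 = {c, d, i}  B4 = {d, e, i}  B5 = {d, e, f}  B6 = {d, f, j}  B7 = {a, d, j}  B8 = {a, d, h}
Tree: B1–B2, B2–B3, B3–B4, B4–B5, B5–B6, B6–B7, B7–B8
Each bag holds 3 vertices, so the decomposition has width 2, which upper-bounds the treewidth. Since d–b–g–c–i–e–f–j–a–h–d is a cycle in G, G is not acyclic. Forests are exactly the graphs of treewidth ≤ 1, so tw(G) ≥ 2. Therefore the treewidth is 2.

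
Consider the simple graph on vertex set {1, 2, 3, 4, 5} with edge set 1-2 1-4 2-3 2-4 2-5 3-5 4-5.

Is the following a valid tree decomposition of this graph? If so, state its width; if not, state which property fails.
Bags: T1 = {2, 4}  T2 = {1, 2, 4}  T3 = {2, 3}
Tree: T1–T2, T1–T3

A tree decomposition must satisfy three properties: every vertex lies in some bag; for every edge, both endpoints lie together in some bag; and for every vertex, the bags containing it form a connected subtree. Here vertex 5 appears in no bag, so the decomposition is invalid.

No — vertex 5 appears in no bag.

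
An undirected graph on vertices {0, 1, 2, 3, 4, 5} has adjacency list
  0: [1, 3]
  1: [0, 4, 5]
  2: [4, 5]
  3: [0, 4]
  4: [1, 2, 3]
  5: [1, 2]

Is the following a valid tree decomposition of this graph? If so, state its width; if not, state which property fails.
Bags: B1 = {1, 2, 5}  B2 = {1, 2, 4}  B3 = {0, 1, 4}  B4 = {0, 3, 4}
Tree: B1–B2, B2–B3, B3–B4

Yes; width 2.

Checking the three conditions: (i) the bags cover all of {0, 1, 2, 3, 4, 5}; (ii) for each edge, some bag contains both endpoints; (iii) the bags containing any fixed vertex form a subtree. All hold, so the decomposition is valid with width 3 − 1 = 2.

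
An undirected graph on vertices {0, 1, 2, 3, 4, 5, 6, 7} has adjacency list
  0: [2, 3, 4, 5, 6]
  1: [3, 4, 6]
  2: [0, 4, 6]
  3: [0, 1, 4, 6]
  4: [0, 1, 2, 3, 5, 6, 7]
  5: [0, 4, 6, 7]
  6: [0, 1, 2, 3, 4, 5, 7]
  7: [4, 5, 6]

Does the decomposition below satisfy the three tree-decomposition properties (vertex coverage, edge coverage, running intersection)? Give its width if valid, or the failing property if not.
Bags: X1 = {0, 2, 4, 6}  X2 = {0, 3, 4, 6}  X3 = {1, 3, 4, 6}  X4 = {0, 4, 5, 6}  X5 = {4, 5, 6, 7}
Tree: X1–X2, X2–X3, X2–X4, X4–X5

Yes; width 3.

Vertex coverage: the bags together contain {0, 1, 2, 3, 4, 5, 6, 7}, the full vertex set. Edge coverage: each edge of G has both endpoints in at least one bag. Running intersection: for every vertex, the bags containing it form a connected subtree. All three properties hold, so this is a valid tree decomposition of width max|bag| − 1 = 3, and hence tw(G) ≤ 3.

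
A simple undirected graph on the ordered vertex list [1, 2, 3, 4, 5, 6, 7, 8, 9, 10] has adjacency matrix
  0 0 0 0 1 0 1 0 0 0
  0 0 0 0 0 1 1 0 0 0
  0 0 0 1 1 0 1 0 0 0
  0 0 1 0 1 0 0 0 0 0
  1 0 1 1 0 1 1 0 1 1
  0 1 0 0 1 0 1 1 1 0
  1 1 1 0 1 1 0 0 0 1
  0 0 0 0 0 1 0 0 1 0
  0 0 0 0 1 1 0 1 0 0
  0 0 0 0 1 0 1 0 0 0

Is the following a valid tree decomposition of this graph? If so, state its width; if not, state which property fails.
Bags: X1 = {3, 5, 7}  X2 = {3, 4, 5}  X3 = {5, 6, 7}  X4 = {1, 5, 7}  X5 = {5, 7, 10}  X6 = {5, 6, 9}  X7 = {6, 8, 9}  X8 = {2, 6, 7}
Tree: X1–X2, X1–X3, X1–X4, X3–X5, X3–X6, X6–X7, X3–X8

Yes; width 2.

Vertex coverage: the bags together contain {1, 2, 3, 4, 5, 6, 7, 8, 9, 10}, the full vertex set. Edge coverage: each edge of G has both endpoints in at least one bag. Running intersection: for every vertex, the bags containing it form a connected subtree. All three properties hold, so this is a valid tree decomposition of width max|bag| − 1 = 2, and hence tw(G) ≤ 2.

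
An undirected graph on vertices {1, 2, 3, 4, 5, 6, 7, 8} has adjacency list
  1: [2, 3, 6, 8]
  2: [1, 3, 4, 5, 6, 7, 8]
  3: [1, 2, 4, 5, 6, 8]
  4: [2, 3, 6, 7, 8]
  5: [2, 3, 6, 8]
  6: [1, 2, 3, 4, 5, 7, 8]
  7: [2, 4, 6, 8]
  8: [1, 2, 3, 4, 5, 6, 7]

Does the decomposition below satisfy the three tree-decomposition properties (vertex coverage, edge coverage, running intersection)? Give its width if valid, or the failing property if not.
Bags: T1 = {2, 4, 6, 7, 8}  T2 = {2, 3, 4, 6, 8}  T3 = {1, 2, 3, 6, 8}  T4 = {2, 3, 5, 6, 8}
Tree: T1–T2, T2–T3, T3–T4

Vertex coverage: the bags together contain {1, 2, 3, 4, 5, 6, 7, 8}, the full vertex set. Edge coverage: each edge of G has both endpoints in at least one bag. Running intersection: for every vertex, the bags containing it form a connected subtree. All three properties hold, so this is a valid tree decomposition of width max|bag| − 1 = 4, and hence tw(G) ≤ 4.

Yes; width 4.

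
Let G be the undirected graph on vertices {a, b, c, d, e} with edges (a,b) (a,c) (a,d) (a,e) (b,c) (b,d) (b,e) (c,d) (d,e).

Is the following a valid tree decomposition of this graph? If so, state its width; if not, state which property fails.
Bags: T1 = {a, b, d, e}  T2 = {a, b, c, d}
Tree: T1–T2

Checking the three conditions: (i) the bags cover all of {a, b, c, d, e}; (ii) for each edge, some bag contains both endpoints; (iii) the bags containing any fixed vertex form a subtree. All hold, so the decomposition is valid with width 4 − 1 = 3.

Yes; width 3.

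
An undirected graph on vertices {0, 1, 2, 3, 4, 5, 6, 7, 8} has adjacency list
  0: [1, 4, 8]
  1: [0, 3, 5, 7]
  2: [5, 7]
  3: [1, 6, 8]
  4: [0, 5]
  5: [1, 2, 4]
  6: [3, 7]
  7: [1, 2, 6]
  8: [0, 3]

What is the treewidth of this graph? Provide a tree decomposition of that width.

Treewidth 3.
One optimal decomposition is:
Bags: B1 = {2, 5, 6, 7}  B2 = {1, 5, 6, 7}  B3 = {1, 3, 5, 6}  B4 = {1, 3, 4, 5}  B5 = {0, 1, 3, 4}  B6 = {0, 3, 4, 8}
Tree: B1–B2, B2–B3, B3–B4, B4–B5, B5–B6

The largest bag has 4 vertices, giving width 3; this decomposition certifies tw(G) ≤ 3. For the lower bound: the 4 vertex sets {2,6,7}, {5}, {1}, {0,3,4,8} are disjoint, each induces a connected subgraph, and every pair is joined by at least one edge of G. Contracting each set to a single vertex therefore yields K_{4} as a minor, and since treewidth is minor-monotone, tw(G) ≥ tw(K_{4}) = 3. Combining the bounds, tw(G) = 3.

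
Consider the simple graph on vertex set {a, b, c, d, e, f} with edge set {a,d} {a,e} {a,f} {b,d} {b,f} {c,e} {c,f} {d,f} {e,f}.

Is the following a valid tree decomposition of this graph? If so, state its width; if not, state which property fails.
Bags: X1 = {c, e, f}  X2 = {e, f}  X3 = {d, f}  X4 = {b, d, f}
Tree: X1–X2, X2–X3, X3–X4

No — vertex a appears in no bag.

A tree decomposition must satisfy three properties: every vertex lies in some bag; for every edge, both endpoints lie together in some bag; and for every vertex, the bags containing it form a connected subtree. Here vertex a appears in no bag, so the decomposition is invalid.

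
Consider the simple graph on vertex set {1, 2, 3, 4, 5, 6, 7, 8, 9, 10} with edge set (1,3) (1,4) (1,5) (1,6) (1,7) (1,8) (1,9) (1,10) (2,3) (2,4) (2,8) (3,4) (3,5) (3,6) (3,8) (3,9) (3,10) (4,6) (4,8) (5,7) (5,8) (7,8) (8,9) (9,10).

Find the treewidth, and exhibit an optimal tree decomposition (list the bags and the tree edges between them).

Every bag has size at most 4, so the width is 4 − 1 = 3 and tw(G) ≤ 3. On the other hand G contains the 4-clique {1, 3, 8, 9}. A clique must lie in a single bag of any decomposition, so no decomposition can have width below 3. The upper and lower bounds meet at 3, so that is the treewidth.

Treewidth 3.
One optimal decomposition is:
Bags: B1 = {1, 3, 8, 9}  B2 = {1, 3, 5, 8}  B3 = {1, 3, 4, 8}  B4 = {1, 5, 7, 8}  B5 = {2, 3, 4, 8}  B6 = {1, 3, 9, 10}  B7 = {1, 3, 4, 6}
Tree: B1–B2, B2–B3, B2–B4, B3–B5, B1–B6, B3–B7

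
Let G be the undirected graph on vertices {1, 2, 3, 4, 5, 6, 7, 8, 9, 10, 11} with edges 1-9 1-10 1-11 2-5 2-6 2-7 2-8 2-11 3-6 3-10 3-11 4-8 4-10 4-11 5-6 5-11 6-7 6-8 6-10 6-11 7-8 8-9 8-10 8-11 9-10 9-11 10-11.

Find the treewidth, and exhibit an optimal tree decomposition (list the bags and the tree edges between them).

The largest bag has 4 vertices, giving width 3; this decomposition certifies tw(G) ≤ 3. For the lower bound, the 4 vertices {2, 6, 8, 11} are pairwise adjacent, and any tree decomposition puts a clique entirely inside one bag — forcing width ≥ 3. Combining the bounds, tw(G) = 3.

Treewidth 3.
One such decomposition:
Bags: B1 = {2, 6, 8, 11}  B2 = {6, 8, 10, 11}  B3 = {3, 6, 10, 11}  B4 = {2, 5, 6, 11}  B5 = {2, 6, 7, 8}  B6 = {4, 8, 10, 11}  B7 = {8, 9, 10, 11}  B8 = {1, 9, 10, 11}
Tree: B1–B2, B2–B3, B1–B4, B1–B5, B2–B6, B6–B7, B7–B8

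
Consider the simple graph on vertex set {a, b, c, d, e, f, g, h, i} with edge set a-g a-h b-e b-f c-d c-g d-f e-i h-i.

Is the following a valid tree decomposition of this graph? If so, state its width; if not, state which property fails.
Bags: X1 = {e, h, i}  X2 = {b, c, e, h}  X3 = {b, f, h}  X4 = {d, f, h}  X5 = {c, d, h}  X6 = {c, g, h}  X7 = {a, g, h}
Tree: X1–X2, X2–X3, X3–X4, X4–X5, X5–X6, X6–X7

No — bags containing vertex c are not connected in the tree.

A tree decomposition must satisfy three properties: every vertex lies in some bag; for every edge, both endpoints lie together in some bag; and for every vertex, the bags containing it form a connected subtree. Here bags containing vertex c are not connected in the tree, so the decomposition is invalid.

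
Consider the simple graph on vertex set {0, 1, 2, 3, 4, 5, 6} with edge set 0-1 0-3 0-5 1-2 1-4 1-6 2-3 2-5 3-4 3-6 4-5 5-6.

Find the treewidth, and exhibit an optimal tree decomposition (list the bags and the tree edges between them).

Each bag holds 4 vertices, so the decomposition has width 3, which upper-bounds the treewidth. For the lower bound: the 4 vertex sets {3,6}, {4,5}, {1}, {0} are disjoint, each induces a connected subgraph, and every pair is joined by at least one edge of G. Contracting each set to a single vertex therefore yields K_{4} as a minor, and since treewidth is minor-monotone, tw(G) ≥ tw(K_{4}) = 3. The upper and lower bounds meet at 3, so that is the treewidth.

Treewidth 3.
One such decomposition:
Bags: B1 = {1, 3, 5, 6}  B2 = {1, 3, 4, 5}  B3 = {0, 1, 3, 5}  B4 = {1, 2, 3, 5}
Tree: B1–B2, B2–B3, B3–B4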